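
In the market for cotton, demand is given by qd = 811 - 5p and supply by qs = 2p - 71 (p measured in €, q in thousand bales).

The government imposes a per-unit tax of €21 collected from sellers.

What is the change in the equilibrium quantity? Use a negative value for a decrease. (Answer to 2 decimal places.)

Original equilibrium: 811 - 5p = 2p - 71 gives 882 = 7p, so p = 126 and q = 181.
Since sellers keep the price net of the tax, the effective supply curve becomes qs = 2p - 113.
Equate the new curves: 811 - 5p = 2p - 113, giving 924 = 7p, p = 132, q = 151.
Δq = 151 − 181 = -30.00.

-30.00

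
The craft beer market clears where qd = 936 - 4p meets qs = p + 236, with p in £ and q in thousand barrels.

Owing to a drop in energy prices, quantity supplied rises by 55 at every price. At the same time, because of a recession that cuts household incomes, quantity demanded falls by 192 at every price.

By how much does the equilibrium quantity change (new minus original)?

+5.6

Before the shock: 936 - 4p = p + 236 ⇒ 700 = 5p ⇒ p = 140, q = 376.
After the shift, demand is qd = 744 - 4p and supply is qs = p + 291.
New equilibrium: 744 - 4p = p + 291 ⇒ 453 = 5p ⇒ p = 90.6, q = 381.6.
Δq = 381.6 − 376 = +5.6.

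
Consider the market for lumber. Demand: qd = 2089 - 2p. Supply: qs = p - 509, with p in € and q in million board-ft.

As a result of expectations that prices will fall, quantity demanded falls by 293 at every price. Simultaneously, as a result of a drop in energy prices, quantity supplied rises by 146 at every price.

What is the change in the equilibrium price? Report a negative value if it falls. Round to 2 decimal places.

-146.33

Initially, 2089 - 2p = p - 509, so 2598 = 3p and p = 866, q = 357.
The new curves are qd = 1796 - 2p (demand) and qs = p - 363 (supply).
Clearing the new market: 1796 - 2p = p - 363, so p = 2159/3 ≈ 719.6667 and q = 1070/3 ≈ 356.6667.
Δp = 719.6667 − 866 = -146.33.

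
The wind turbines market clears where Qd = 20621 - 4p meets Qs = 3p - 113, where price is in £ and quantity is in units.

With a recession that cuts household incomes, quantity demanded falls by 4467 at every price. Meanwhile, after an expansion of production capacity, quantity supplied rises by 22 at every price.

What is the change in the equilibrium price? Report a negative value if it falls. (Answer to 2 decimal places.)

Before the shock: 20621 - 4p = 3p - 113 ⇒ 20734 = 7p ⇒ p = 2962, Q = 8773.
After the shift, demand is Qd = 16154 - 4p and supply is Qs = 3p - 91.
Clearing the new market: 16154 - 4p = 3p - 91, so p = 16245/7 ≈ 2320.7143 and Q = 48098/7 ≈ 6871.1429.
Δp = 2320.7143 − 2962 = -641.29.

-641.29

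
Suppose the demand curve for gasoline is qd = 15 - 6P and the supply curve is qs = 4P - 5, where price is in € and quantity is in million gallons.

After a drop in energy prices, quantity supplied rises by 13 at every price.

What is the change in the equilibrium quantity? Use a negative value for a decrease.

+7.8

Before the shock: 15 - 6P = 4P - 5 ⇒ 20 = 10P ⇒ P = 2, q = 3.
With the change applied: demand qd = 15 - 6P, supply qs = 4P + 8.
New equilibrium: 15 - 6P = 4P + 8 ⇒ 7 = 10P ⇒ P = 0.7, q = 10.8.
Δq = 10.8 − 3 = +7.8.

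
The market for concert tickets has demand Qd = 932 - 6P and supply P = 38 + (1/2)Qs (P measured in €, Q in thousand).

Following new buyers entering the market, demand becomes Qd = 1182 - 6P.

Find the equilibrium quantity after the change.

Before the shock: 932 - 6P = 2P - 76 ⇒ 1008 = 8P ⇒ P = 126, Q = 176.
The shock moves the curves to Qd = 1182 - 6P and Qs = 2P - 76.
New equilibrium: 1182 - 6P = 2P - 76 ⇒ 1258 = 8P ⇒ P = 157.25, Q = 238.5.

238.5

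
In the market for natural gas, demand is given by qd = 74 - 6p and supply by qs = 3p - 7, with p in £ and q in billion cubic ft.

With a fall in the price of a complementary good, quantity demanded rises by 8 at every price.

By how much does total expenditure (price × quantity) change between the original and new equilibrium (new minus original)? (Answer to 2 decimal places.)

Initially, 74 - 6p = 3p - 7, so 81 = 9p and p = 9, q = 20.
The new curves are qd = 82 - 6p (demand) and qs = 3p - 7 (supply).
Clearing the new market: 82 - 6p = 3p - 7, so p = 89/9 ≈ 9.8889 and q = 68/3 ≈ 22.6667.
Expenditure moves from 9×20 = 180 to 9.8889×22.6667 = 224.1481; change = +44.15.

+44.15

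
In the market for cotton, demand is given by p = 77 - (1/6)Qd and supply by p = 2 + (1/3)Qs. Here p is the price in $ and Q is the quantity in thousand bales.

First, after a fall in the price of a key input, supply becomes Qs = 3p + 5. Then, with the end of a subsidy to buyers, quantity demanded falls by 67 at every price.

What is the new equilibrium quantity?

135

Before the shock: 462 - 6p = 3p - 6 ⇒ 468 = 9p ⇒ p = 52, Q = 150.
With the change applied: demand Qd = 395 - 6p, supply Qs = 3p + 5.
Equate the new curves: 395 - 6p = 3p + 5, giving 390 = 9p, p = 130/3 ≈ 43.3333, Q = 135.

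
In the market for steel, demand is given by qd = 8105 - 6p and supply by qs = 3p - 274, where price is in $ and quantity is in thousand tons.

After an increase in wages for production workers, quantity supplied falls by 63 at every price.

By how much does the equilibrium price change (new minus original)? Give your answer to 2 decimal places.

Original equilibrium: 8105 - 6p = 3p - 274 gives 8379 = 9p, so p = 931 and q = 2519.
The shock moves the curves to qd = 8105 - 6p and qs = 3p - 337.
Equate the new curves: 8105 - 6p = 3p - 337, giving 8442 = 9p, p = 938, q = 2477.
Δp = 938 − 931 = +7.00.

+7.00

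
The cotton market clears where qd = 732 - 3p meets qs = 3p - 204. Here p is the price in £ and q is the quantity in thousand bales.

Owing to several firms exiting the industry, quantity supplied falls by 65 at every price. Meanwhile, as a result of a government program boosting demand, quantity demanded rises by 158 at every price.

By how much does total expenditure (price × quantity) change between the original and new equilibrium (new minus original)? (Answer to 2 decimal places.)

+18794.25

Initially, 732 - 3p = 3p - 204, so 936 = 6p and p = 156, q = 264.
After the shift, demand is qd = 890 - 3p and supply is qs = 3p - 269.
Setting them equal: 890 - 3p = 3p - 269 → 1159 = 6p, so p = 1159/6 ≈ 193.1667 and q = 310.5.
Expenditure moves from 156×264 = 41184 to 193.1667×310.5 = 59978.25; change = +18794.25.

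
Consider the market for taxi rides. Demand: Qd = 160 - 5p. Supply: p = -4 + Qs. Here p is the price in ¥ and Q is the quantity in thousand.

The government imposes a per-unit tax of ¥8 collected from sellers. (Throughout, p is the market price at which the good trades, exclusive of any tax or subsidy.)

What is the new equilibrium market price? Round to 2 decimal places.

Initially, 160 - 5p = p + 4, so 156 = 6p and p = 26, Q = 30.
Since sellers keep the price net of the tax, the effective supply curve becomes Qs = p - 4.
Setting them equal: 160 - 5p = p - 4 → 164 = 6p, so p = 82/3 ≈ 27.3333 and Q = 70/3 ≈ 23.3333.

27.33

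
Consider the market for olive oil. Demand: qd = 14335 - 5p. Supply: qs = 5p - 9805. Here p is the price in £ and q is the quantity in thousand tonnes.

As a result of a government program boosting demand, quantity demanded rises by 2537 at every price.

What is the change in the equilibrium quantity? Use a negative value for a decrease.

Before the shock: 14335 - 5p = 5p - 9805 ⇒ 24140 = 10p ⇒ p = 2414, q = 2265.
The shock moves the curves to qd = 16872 - 5p and qs = 5p - 9805.
Setting them equal: 16872 - 5p = 5p - 9805 → 26677 = 10p, so p = 2667.7 and q = 3533.5.
Δq = 3533.5 − 2265 = +1268.5.

+1268.5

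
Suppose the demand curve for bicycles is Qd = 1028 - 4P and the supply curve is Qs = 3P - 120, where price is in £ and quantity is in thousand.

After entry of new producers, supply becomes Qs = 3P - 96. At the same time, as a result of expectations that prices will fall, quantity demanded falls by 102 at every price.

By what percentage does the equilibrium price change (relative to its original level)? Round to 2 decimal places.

Before the shock: 1028 - 4P = 3P - 120 ⇒ 1148 = 7P ⇒ P = 164, Q = 372.
After the shift, demand is Qd = 926 - 4P and supply is Qs = 3P - 96.
Setting them equal: 926 - 4P = 3P - 96 → 1022 = 7P, so P = 146 and Q = 342.
%ΔP = (146 − 164) / 164 × 100 = -10.98%.

-10.98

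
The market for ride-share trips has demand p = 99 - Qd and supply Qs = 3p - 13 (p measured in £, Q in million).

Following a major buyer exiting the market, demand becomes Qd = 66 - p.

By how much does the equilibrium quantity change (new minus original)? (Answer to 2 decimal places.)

-24.75

Before the shock: 99 - p = 3p - 13 ⇒ 112 = 4p ⇒ p = 28, Q = 71.
The new curves are Qd = 66 - p (demand) and Qs = 3p - 13 (supply).
Clearing the new market: 66 - p = 3p - 13, so p = 19.75 and Q = 46.25.
ΔQ = 46.25 − 71 = -24.75.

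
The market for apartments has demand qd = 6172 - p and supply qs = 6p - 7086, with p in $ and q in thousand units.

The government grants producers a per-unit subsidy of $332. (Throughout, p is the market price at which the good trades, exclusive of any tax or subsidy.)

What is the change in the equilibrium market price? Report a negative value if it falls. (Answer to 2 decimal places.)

Initially, 6172 - p = 6p - 7086, so 13258 = 7p and p = 1894, q = 4278.
Since sellers receive the price plus the subsidy, the effective supply curve becomes qs = 6p - 5094.
Setting them equal: 6172 - p = 6p - 5094 → 11266 = 7p, so p = 11266/7 ≈ 1609.4286 and q = 31938/7 ≈ 4562.5714.
Δp = 1609.4286 − 1894 = -284.57.

-284.57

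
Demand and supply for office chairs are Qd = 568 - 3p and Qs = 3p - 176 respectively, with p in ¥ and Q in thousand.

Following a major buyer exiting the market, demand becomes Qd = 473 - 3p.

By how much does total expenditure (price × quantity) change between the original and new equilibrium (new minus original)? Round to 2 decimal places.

Original equilibrium: 568 - 3p = 3p - 176 gives 744 = 6p, so p = 124 and Q = 196.
After the shift, demand is Qd = 473 - 3p and supply is Qs = 3p - 176.
Setting them equal: 473 - 3p = 3p - 176 → 649 = 6p, so p = 649/6 ≈ 108.1667 and Q = 148.5.
Expenditure moves from 124×196 = 24304 to 108.1667×148.5 = 16062.75; change = -8241.25.

-8241.25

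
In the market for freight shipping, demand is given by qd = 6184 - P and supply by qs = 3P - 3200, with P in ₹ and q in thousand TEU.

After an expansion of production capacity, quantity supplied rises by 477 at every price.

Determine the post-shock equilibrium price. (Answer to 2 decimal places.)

2226.75

Initially, 6184 - P = 3P - 3200, so 9384 = 4P and P = 2346, q = 3838.
The shock moves the curves to qd = 6184 - P and qs = 3P - 2723.
Equate the new curves: 6184 - P = 3P - 2723, giving 8907 = 4P, P = 2226.75, q = 3957.25.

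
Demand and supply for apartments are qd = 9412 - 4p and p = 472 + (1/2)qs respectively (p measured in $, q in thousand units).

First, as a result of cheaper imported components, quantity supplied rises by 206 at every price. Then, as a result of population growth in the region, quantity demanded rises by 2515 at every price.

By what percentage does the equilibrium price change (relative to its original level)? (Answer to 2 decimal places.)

+22.30

Original equilibrium: 9412 - 4p = 2p - 944 gives 10356 = 6p, so p = 1726 and q = 2508.
After the shift, demand is qd = 11927 - 4p and supply is qs = 2p - 738.
Setting them equal: 11927 - 4p = 2p - 738 → 12665 = 6p, so p = 12665/6 ≈ 2110.8333 and q = 10451/3 ≈ 3483.6667.
%Δp = (2110.8333 − 1726) / 1726 × 100 = +22.30%.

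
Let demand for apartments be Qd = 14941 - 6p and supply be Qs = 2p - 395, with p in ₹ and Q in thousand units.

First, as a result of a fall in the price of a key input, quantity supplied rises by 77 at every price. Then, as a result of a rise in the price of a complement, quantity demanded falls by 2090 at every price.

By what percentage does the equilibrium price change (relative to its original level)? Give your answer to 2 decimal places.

Original equilibrium: 14941 - 6p = 2p - 395 gives 15336 = 8p, so p = 1917 and Q = 3439.
The new curves are Qd = 12851 - 6p (demand) and Qs = 2p - 318 (supply).
Setting them equal: 12851 - 6p = 2p - 318 → 13169 = 8p, so p = 1646.125 and Q = 2974.25.
%Δp = (1646.125 − 1917) / 1917 × 100 = -14.13%.

-14.13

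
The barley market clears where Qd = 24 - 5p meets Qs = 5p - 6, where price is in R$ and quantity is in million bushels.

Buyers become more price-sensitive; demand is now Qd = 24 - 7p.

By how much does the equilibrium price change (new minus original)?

Original equilibrium: 24 - 5p = 5p - 6 gives 30 = 10p, so p = 3 and Q = 9.
The new curves are Qd = 24 - 7p (demand) and Qs = 5p - 6 (supply).
Equate the new curves: 24 - 7p = 5p - 6, giving 30 = 12p, p = 2.5, Q = 6.5.
Δp = 2.5 − 3 = -0.5.

-0.5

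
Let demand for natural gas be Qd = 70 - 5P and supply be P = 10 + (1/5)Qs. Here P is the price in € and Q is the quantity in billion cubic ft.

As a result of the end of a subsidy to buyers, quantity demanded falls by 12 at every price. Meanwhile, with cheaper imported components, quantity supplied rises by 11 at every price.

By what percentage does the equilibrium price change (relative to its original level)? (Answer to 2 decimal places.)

Solve the original market: 70 - 5P = 5P - 50, hence P = 12 and Q = 10.
After the shift, demand is Qd = 58 - 5P and supply is Qs = 5P - 39.
Setting them equal: 58 - 5P = 5P - 39 → 97 = 10P, so P = 9.7 and Q = 9.5.
%ΔP = (9.7 − 12) / 12 × 100 = -19.17%.

-19.17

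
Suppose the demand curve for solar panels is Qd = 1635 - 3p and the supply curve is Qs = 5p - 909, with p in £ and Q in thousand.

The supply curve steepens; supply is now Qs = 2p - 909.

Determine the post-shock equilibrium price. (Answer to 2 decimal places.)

508.80

Original equilibrium: 1635 - 3p = 5p - 909 gives 2544 = 8p, so p = 318 and Q = 681.
The shock moves the curves to Qd = 1635 - 3p and Qs = 2p - 909.
Clearing the new market: 1635 - 3p = 2p - 909, so p = 508.8 and Q = 108.6.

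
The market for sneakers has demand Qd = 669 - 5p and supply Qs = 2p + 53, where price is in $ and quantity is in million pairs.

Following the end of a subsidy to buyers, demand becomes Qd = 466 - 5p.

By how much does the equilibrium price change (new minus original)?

-29

Original equilibrium: 669 - 5p = 2p + 53 gives 616 = 7p, so p = 88 and Q = 229.
After the shift, demand is Qd = 466 - 5p and supply is Qs = 2p + 53.
Setting them equal: 466 - 5p = 2p + 53 → 413 = 7p, so p = 59 and Q = 171.
Δp = 59 − 88 = -29.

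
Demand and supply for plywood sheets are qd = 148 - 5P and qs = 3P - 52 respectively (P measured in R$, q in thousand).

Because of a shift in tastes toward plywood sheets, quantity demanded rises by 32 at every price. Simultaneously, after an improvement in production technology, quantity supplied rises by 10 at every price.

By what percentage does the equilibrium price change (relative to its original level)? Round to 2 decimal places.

+11.00

Original equilibrium: 148 - 5P = 3P - 52 gives 200 = 8P, so P = 25 and q = 23.
The shock moves the curves to qd = 180 - 5P and qs = 3P - 42.
New equilibrium: 180 - 5P = 3P - 42 ⇒ 222 = 8P ⇒ P = 27.75, q = 41.25.
%ΔP = (27.75 − 25) / 25 × 100 = +11.00%.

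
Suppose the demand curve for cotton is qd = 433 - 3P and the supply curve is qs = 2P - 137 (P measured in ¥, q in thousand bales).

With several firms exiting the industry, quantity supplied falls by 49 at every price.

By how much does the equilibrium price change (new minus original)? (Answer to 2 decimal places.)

Solve the original market: 433 - 3P = 2P - 137, hence P = 114 and q = 91.
The shock moves the curves to qd = 433 - 3P and qs = 2P - 186.
Equate the new curves: 433 - 3P = 2P - 186, giving 619 = 5P, P = 123.8, q = 61.6.
ΔP = 123.8 − 114 = +9.80.

+9.80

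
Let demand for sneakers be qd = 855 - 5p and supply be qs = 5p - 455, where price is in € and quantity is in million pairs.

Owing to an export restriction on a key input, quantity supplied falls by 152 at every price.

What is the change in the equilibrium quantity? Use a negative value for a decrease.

-76

Solve the original market: 855 - 5p = 5p - 455, hence p = 131 and q = 200.
With the change applied: demand qd = 855 - 5p, supply qs = 5p - 607.
Equate the new curves: 855 - 5p = 5p - 607, giving 1462 = 10p, p = 146.2, q = 124.
Δq = 124 − 200 = -76.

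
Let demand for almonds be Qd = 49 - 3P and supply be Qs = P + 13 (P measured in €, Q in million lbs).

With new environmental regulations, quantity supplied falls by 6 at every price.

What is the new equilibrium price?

10.5

Solve the original market: 49 - 3P = P + 13, hence P = 9 and Q = 22.
The shock moves the curves to Qd = 49 - 3P and Qs = P + 7.
New equilibrium: 49 - 3P = P + 7 ⇒ 42 = 4P ⇒ P = 10.5, Q = 17.5.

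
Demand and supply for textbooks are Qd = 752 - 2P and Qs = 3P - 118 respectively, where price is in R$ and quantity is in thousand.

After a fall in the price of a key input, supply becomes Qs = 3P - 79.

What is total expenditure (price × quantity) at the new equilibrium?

69737.52

Original equilibrium: 752 - 2P = 3P - 118 gives 870 = 5P, so P = 174 and Q = 404.
After the shift, demand is Qd = 752 - 2P and supply is Qs = 3P - 79.
New equilibrium: 752 - 2P = 3P - 79 ⇒ 831 = 5P ⇒ P = 166.2, Q = 419.6.
New expenditure = 166.2 × 419.6 = 69737.52.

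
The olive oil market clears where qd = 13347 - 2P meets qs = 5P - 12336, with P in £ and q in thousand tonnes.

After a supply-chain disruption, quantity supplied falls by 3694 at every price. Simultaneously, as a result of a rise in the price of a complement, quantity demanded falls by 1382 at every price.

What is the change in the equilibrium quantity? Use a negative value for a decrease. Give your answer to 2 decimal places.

Initially, 13347 - 2P = 5P - 12336, so 25683 = 7P and P = 3669, q = 6009.
The new curves are qd = 11965 - 2P (demand) and qs = 5P - 16030 (supply).
New equilibrium: 11965 - 2P = 5P - 16030 ⇒ 27995 = 7P ⇒ P = 27995/7 ≈ 3999.2857, q = 27765/7 ≈ 3966.4286.
Δq = 3966.4286 − 6009 = -2042.57.

-2042.57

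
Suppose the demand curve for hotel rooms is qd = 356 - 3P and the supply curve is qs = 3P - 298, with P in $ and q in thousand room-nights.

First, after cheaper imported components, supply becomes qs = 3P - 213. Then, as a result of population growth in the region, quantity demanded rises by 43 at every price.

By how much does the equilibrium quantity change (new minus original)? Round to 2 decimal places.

+64.00

Before the shock: 356 - 3P = 3P - 298 ⇒ 654 = 6P ⇒ P = 109, q = 29.
The new curves are qd = 399 - 3P (demand) and qs = 3P - 213 (supply).
Clearing the new market: 399 - 3P = 3P - 213, so P = 102 and q = 93.
Δq = 93 − 29 = +64.00.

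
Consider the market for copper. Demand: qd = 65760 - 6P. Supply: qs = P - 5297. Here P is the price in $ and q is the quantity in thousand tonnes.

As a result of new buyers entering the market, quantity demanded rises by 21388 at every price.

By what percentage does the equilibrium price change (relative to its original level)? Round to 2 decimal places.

+30.10

Solve the original market: 65760 - 6P = P - 5297, hence P = 10151 and q = 4854.
The shock moves the curves to qd = 87148 - 6P and qs = P - 5297.
New equilibrium: 87148 - 6P = P - 5297 ⇒ 92445 = 7P ⇒ P = 92445/7 ≈ 13206.4286, q = 55366/7 ≈ 7909.4286.
%ΔP = (13206.4286 − 10151) / 10151 × 100 = +30.10%.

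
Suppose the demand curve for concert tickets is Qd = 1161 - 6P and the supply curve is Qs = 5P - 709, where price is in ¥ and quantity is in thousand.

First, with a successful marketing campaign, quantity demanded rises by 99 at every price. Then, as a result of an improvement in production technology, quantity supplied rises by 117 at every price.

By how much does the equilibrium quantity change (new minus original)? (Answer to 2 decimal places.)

+108.82

Solve the original market: 1161 - 6P = 5P - 709, hence P = 170 and Q = 141.
After the shift, demand is Qd = 1260 - 6P and supply is Qs = 5P - 592.
Setting them equal: 1260 - 6P = 5P - 592 → 1852 = 11P, so P = 1852/11 ≈ 168.3636 and Q = 2748/11 ≈ 249.8182.
ΔQ = 249.8182 − 141 = +108.82.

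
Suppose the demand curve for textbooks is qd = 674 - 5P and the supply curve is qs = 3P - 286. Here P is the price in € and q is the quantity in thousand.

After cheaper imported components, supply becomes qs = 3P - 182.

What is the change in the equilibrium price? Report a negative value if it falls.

Original equilibrium: 674 - 5P = 3P - 286 gives 960 = 8P, so P = 120 and q = 74.
The new curves are qd = 674 - 5P (demand) and qs = 3P - 182 (supply).
New equilibrium: 674 - 5P = 3P - 182 ⇒ 856 = 8P ⇒ P = 107, q = 139.
ΔP = 107 − 120 = -13.

-13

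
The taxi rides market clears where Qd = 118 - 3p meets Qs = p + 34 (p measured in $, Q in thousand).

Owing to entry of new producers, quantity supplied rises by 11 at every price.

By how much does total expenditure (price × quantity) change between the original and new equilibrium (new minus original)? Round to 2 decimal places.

Initially, 118 - 3p = p + 34, so 84 = 4p and p = 21, Q = 55.
With the change applied: demand Qd = 118 - 3p, supply Qs = p + 45.
Setting them equal: 118 - 3p = p + 45 → 73 = 4p, so p = 18.25 and Q = 63.25.
Expenditure moves from 21×55 = 1155 to 18.25×63.25 = 1154.3125; change = -0.69.

-0.69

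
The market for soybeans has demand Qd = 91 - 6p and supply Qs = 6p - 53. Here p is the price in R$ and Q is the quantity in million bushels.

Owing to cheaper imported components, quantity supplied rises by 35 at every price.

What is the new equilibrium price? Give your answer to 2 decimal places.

9.08

Before the shock: 91 - 6p = 6p - 53 ⇒ 144 = 12p ⇒ p = 12, Q = 19.
The shock moves the curves to Qd = 91 - 6p and Qs = 6p - 18.
Equate the new curves: 91 - 6p = 6p - 18, giving 109 = 12p, p = 109/12 ≈ 9.0833, Q = 36.5.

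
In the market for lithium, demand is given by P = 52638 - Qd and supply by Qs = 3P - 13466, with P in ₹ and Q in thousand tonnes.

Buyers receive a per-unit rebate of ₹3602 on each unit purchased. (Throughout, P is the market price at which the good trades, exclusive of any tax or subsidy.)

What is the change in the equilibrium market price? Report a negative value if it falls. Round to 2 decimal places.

+900.50

Original equilibrium: 52638 - P = 3P - 13466 gives 66104 = 4P, so P = 16526 and Q = 36112.
Since buyers' out-of-pocket price is the market price minus the rebate, the effective demand curve becomes Qd = 56240 - P.
Setting them equal: 56240 - P = 3P - 13466 → 69706 = 4P, so P = 17426.5 and Q = 38813.5.
ΔP = 17426.5 − 16526 = +900.50.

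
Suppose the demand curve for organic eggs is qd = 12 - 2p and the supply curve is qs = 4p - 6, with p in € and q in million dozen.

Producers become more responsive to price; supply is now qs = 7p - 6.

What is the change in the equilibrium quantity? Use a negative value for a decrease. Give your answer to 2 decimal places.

Before the shock: 12 - 2p = 4p - 6 ⇒ 18 = 6p ⇒ p = 3, q = 6.
With the change applied: demand qd = 12 - 2p, supply qs = 7p - 6.
Setting them equal: 12 - 2p = 7p - 6 → 18 = 9p, so p = 2 and q = 8.
Δq = 8 − 6 = +2.00.

+2.00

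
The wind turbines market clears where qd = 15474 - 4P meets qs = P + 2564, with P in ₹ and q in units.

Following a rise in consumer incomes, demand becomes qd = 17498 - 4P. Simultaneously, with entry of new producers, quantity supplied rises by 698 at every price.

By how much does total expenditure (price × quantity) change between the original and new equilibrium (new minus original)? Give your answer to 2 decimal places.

+4107142.24

Before the shock: 15474 - 4P = P + 2564 ⇒ 12910 = 5P ⇒ P = 2582, q = 5146.
The new curves are qd = 17498 - 4P (demand) and qs = P + 3262 (supply).
Clearing the new market: 17498 - 4P = P + 3262, so P = 2847.2 and q = 6109.2.
Expenditure moves from 2582×5146 = 13286972 to 2847.2×6109.2 = 17394114.24; change = +4107142.24.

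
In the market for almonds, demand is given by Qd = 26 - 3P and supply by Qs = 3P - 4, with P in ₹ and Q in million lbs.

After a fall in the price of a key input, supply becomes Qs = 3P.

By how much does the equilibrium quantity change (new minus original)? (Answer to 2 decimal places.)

+2.00

Solve the original market: 26 - 3P = 3P - 4, hence P = 5 and Q = 11.
After the shift, demand is Qd = 26 - 3P and supply is Qs = 3P.
Clearing the new market: 26 - 3P = 3P, so P = 13/3 ≈ 4.3333 and Q = 13.
ΔQ = 13 − 11 = +2.00.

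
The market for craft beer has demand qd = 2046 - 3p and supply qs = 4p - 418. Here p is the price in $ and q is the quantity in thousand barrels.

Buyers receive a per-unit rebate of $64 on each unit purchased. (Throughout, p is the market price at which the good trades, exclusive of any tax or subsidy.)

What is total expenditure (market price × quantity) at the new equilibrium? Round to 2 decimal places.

417263.02

Original equilibrium: 2046 - 3p = 4p - 418 gives 2464 = 7p, so p = 352 and q = 990.
Since buyers' out-of-pocket price is the market price minus the rebate, the effective demand curve becomes qd = 2238 - 3p.
New equilibrium: 2238 - 3p = 4p - 418 ⇒ 2656 = 7p ⇒ p = 2656/7 ≈ 379.4286, q = 7698/7 ≈ 1099.7143.
New expenditure = 379.4286 × 1099.7143 = 417263.02.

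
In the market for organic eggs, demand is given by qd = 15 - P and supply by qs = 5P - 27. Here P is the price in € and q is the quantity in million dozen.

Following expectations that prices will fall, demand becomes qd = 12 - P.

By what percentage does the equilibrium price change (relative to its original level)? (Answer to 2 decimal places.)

-7.14

Original equilibrium: 15 - P = 5P - 27 gives 42 = 6P, so P = 7 and q = 8.
The shock moves the curves to qd = 12 - P and qs = 5P - 27.
Equate the new curves: 12 - P = 5P - 27, giving 39 = 6P, P = 6.5, q = 5.5.
%ΔP = (6.5 − 7) / 7 × 100 = -7.14%.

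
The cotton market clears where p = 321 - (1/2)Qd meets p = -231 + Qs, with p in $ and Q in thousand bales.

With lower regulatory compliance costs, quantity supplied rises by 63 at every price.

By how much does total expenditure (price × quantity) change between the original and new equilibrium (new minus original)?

-2856

Original equilibrium: 642 - 2p = p + 231 gives 411 = 3p, so p = 137 and Q = 368.
The new curves are Qd = 642 - 2p (demand) and Qs = p + 294 (supply).
New equilibrium: 642 - 2p = p + 294 ⇒ 348 = 3p ⇒ p = 116, Q = 410.
Expenditure moves from 137×368 = 50416 to 116×410 = 47560; change = -2856.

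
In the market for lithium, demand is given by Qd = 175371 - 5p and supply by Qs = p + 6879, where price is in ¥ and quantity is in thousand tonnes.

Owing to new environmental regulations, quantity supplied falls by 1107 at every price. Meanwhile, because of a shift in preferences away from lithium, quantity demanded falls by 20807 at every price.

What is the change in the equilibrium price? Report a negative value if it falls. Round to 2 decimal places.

-3283.33

Solve the original market: 175371 - 5p = p + 6879, hence p = 28082 and Q = 34961.
The shock moves the curves to Qd = 154564 - 5p and Qs = p + 5772.
Clearing the new market: 154564 - 5p = p + 5772, so p = 74396/3 ≈ 24798.6667 and Q = 91712/3 ≈ 30570.6667.
Δp = 24798.6667 − 28082 = -3283.33.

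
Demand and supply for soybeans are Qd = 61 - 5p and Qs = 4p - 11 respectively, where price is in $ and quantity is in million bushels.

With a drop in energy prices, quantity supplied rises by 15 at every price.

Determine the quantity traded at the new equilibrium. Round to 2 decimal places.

Before the shock: 61 - 5p = 4p - 11 ⇒ 72 = 9p ⇒ p = 8, Q = 21.
The shock moves the curves to Qd = 61 - 5p and Qs = 4p + 4.
Clearing the new market: 61 - 5p = 4p + 4, so p = 19/3 ≈ 6.3333 and Q = 88/3 ≈ 29.3333.

29.33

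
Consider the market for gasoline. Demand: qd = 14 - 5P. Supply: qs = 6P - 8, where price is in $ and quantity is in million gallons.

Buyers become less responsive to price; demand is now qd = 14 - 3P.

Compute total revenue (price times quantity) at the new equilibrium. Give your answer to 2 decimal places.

Original equilibrium: 14 - 5P = 6P - 8 gives 22 = 11P, so P = 2 and q = 4.
With the change applied: demand qd = 14 - 3P, supply qs = 6P - 8.
New equilibrium: 14 - 3P = 6P - 8 ⇒ 22 = 9P ⇒ P = 22/9 ≈ 2.4444, q = 20/3 ≈ 6.6667.
New expenditure = 2.4444 × 6.6667 = 16.30.

16.30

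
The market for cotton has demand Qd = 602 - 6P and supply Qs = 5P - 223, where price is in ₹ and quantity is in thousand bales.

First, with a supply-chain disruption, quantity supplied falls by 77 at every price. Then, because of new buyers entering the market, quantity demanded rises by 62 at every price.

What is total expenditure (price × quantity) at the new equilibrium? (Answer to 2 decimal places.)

12109.75

Solve the original market: 602 - 6P = 5P - 223, hence P = 75 and Q = 152.
The new curves are Qd = 664 - 6P (demand) and Qs = 5P - 300 (supply).
Clearing the new market: 664 - 6P = 5P - 300, so P = 964/11 ≈ 87.6364 and Q = 1520/11 ≈ 138.1818.
New expenditure = 87.6364 × 138.1818 = 12109.75.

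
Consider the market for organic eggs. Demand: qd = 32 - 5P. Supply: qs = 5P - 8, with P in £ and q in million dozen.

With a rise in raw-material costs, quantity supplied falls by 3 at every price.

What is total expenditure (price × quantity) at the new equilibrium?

Original equilibrium: 32 - 5P = 5P - 8 gives 40 = 10P, so P = 4 and q = 12.
The shock moves the curves to qd = 32 - 5P and qs = 5P - 11.
Equate the new curves: 32 - 5P = 5P - 11, giving 43 = 10P, P = 4.3, q = 10.5.
New expenditure = 4.3 × 10.5 = 45.15.

45.15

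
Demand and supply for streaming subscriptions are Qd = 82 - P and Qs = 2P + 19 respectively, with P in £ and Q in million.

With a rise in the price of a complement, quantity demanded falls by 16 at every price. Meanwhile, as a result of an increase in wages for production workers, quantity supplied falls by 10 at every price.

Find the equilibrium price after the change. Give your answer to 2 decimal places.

Solve the original market: 82 - P = 2P + 19, hence P = 21 and Q = 61.
After the shift, demand is Qd = 66 - P and supply is Qs = 2P + 9.
New equilibrium: 66 - P = 2P + 9 ⇒ 57 = 3P ⇒ P = 19, Q = 47.

19.00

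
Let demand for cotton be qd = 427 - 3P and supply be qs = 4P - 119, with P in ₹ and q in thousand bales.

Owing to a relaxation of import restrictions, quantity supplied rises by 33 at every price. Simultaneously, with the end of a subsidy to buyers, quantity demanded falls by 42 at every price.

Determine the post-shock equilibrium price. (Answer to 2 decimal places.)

67.29

Original equilibrium: 427 - 3P = 4P - 119 gives 546 = 7P, so P = 78 and q = 193.
The new curves are qd = 385 - 3P (demand) and qs = 4P - 86 (supply).
Equate the new curves: 385 - 3P = 4P - 86, giving 471 = 7P, P = 471/7 ≈ 67.2857, q = 1282/7 ≈ 183.1429.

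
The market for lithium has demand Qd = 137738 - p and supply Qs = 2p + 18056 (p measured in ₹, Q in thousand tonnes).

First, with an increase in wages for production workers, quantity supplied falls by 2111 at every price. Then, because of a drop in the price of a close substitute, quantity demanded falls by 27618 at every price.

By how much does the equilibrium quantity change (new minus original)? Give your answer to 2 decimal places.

Original equilibrium: 137738 - p = 2p + 18056 gives 119682 = 3p, so p = 39894 and Q = 97844.
The new curves are Qd = 110120 - p (demand) and Qs = 2p + 15945 (supply).
Equate the new curves: 110120 - p = 2p + 15945, giving 94175 = 3p, p = 94175/3 ≈ 31391.6667, Q = 236185/3 ≈ 78728.3333.
ΔQ = 78728.3333 − 97844 = -19115.67.

-19115.67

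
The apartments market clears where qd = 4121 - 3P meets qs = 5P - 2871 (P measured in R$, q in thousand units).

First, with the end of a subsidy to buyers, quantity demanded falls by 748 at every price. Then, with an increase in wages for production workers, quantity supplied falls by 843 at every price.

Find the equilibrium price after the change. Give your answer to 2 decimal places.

885.88

Before the shock: 4121 - 3P = 5P - 2871 ⇒ 6992 = 8P ⇒ P = 874, q = 1499.
The shock moves the curves to qd = 3373 - 3P and qs = 5P - 3714.
Clearing the new market: 3373 - 3P = 5P - 3714, so P = 885.875 and q = 715.375.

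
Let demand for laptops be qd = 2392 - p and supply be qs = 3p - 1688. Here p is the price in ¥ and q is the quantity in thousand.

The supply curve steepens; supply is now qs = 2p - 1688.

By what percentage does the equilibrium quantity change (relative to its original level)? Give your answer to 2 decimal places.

Before the shock: 2392 - p = 3p - 1688 ⇒ 4080 = 4p ⇒ p = 1020, q = 1372.
After the shift, demand is qd = 2392 - p and supply is qs = 2p - 1688.
New equilibrium: 2392 - p = 2p - 1688 ⇒ 4080 = 3p ⇒ p = 1360, q = 1032.
%Δq = (1032 − 1372) / 1372 × 100 = -24.78%.

-24.78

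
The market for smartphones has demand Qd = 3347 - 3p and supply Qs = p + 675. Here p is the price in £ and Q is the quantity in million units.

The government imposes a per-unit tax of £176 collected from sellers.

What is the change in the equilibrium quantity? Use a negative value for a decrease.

-132

Solve the original market: 3347 - 3p = p + 675, hence p = 668 and Q = 1343.
Since sellers keep the price net of the tax, the effective supply curve becomes Qs = p + 499.
Setting them equal: 3347 - 3p = p + 499 → 2848 = 4p, so p = 712 and Q = 1211.
ΔQ = 1211 − 1343 = -132.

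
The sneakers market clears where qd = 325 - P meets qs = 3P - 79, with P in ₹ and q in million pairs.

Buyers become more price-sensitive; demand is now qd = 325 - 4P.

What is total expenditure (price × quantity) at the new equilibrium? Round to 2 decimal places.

5433.39

Before the shock: 325 - P = 3P - 79 ⇒ 404 = 4P ⇒ P = 101, q = 224.
After the shift, demand is qd = 325 - 4P and supply is qs = 3P - 79.
Clearing the new market: 325 - 4P = 3P - 79, so P = 404/7 ≈ 57.7143 and q = 659/7 ≈ 94.1429.
New expenditure = 57.7143 × 94.1429 = 5433.39.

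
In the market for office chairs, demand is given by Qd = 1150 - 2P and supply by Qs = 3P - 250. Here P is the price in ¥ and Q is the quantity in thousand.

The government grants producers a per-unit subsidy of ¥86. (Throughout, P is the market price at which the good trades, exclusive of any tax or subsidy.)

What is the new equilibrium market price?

Solve the original market: 1150 - 2P = 3P - 250, hence P = 280 and Q = 590.
Since sellers receive the price plus the subsidy, the effective supply curve becomes Qs = 3P + 8.
Clearing the new market: 1150 - 2P = 3P + 8, so P = 228.4 and Q = 693.2.

228.4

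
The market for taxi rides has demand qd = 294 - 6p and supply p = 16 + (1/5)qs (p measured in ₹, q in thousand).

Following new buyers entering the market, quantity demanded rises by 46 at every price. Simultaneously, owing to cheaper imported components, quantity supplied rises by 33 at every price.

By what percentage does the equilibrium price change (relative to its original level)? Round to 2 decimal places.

+3.48

Before the shock: 294 - 6p = 5p - 80 ⇒ 374 = 11p ⇒ p = 34, q = 90.
The shock moves the curves to qd = 340 - 6p and qs = 5p - 47.
Equate the new curves: 340 - 6p = 5p - 47, giving 387 = 11p, p = 387/11 ≈ 35.1818, q = 1418/11 ≈ 128.9091.
%Δp = (35.1818 − 34) / 34 × 100 = +3.48%.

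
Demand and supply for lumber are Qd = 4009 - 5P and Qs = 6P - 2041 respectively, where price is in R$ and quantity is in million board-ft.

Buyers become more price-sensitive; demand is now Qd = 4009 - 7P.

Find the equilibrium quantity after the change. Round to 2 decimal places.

Solve the original market: 4009 - 5P = 6P - 2041, hence P = 550 and Q = 1259.
The shock moves the curves to Qd = 4009 - 7P and Qs = 6P - 2041.
New equilibrium: 4009 - 7P = 6P - 2041 ⇒ 6050 = 13P ⇒ P = 6050/13 ≈ 465.3846, Q = 9767/13 ≈ 751.3077.

751.31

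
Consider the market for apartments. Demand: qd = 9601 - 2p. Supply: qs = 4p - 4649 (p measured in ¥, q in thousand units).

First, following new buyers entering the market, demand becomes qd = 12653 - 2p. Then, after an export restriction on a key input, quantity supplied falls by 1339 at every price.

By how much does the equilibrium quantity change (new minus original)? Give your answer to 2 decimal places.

Solve the original market: 9601 - 2p = 4p - 4649, hence p = 2375 and q = 4851.
With the change applied: demand qd = 12653 - 2p, supply qs = 4p - 5988.
Setting them equal: 12653 - 2p = 4p - 5988 → 18641 = 6p, so p = 18641/6 ≈ 3106.8333 and q = 19318/3 ≈ 6439.3333.
Δq = 6439.3333 − 4851 = +1588.33.

+1588.33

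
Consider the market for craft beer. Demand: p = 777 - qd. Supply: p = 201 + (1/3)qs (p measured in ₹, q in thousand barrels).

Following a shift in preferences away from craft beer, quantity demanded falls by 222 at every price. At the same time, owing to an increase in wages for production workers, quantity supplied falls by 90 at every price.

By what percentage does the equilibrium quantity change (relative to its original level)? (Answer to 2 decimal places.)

Before the shock: 777 - p = 3p - 603 ⇒ 1380 = 4p ⇒ p = 345, q = 432.
The new curves are qd = 555 - p (demand) and qs = 3p - 693 (supply).
Equate the new curves: 555 - p = 3p - 693, giving 1248 = 4p, p = 312, q = 243.
%Δq = (243 − 432) / 432 × 100 = -43.75%.

-43.75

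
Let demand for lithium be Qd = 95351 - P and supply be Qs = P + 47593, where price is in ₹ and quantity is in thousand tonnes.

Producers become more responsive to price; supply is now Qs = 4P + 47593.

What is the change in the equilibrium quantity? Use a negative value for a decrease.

+14327.4

Solve the original market: 95351 - P = P + 47593, hence P = 23879 and Q = 71472.
After the shift, demand is Qd = 95351 - P and supply is Qs = 4P + 47593.
Equate the new curves: 95351 - P = 4P + 47593, giving 47758 = 5P, P = 9551.6, Q = 85799.4.
ΔQ = 85799.4 − 71472 = +14327.4.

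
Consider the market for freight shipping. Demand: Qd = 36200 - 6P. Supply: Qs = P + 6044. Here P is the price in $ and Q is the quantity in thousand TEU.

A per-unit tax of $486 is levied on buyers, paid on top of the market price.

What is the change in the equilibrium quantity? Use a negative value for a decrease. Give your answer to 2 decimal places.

-416.57

Initially, 36200 - 6P = P + 6044, so 30156 = 7P and P = 4308, Q = 10352.
Since buyers pay the price plus the tax, the effective demand curve becomes Qd = 33284 - 6P.
Equate the new curves: 33284 - 6P = P + 6044, giving 27240 = 7P, P = 27240/7 ≈ 3891.4286, Q = 69548/7 ≈ 9935.4286.
ΔQ = 9935.4286 − 10352 = -416.57.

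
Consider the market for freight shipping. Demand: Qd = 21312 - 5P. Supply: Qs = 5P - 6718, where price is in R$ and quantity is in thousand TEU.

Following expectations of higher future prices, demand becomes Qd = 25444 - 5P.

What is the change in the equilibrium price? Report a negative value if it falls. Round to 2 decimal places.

+413.20

Solve the original market: 21312 - 5P = 5P - 6718, hence P = 2803 and Q = 7297.
With the change applied: demand Qd = 25444 - 5P, supply Qs = 5P - 6718.
Clearing the new market: 25444 - 5P = 5P - 6718, so P = 3216.2 and Q = 9363.
ΔP = 3216.2 − 2803 = +413.20.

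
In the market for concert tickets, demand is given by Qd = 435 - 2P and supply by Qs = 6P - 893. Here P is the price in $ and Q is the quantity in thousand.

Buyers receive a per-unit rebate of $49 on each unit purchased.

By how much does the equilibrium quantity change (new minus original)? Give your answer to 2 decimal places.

Before the shock: 435 - 2P = 6P - 893 ⇒ 1328 = 8P ⇒ P = 166, Q = 103.
Since buyers' out-of-pocket price is the market price minus the rebate, the effective demand curve becomes Qd = 533 - 2P.
Clearing the new market: 533 - 2P = 6P - 893, so P = 178.25 and Q = 176.5.
ΔQ = 176.5 − 103 = +73.50.

+73.50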